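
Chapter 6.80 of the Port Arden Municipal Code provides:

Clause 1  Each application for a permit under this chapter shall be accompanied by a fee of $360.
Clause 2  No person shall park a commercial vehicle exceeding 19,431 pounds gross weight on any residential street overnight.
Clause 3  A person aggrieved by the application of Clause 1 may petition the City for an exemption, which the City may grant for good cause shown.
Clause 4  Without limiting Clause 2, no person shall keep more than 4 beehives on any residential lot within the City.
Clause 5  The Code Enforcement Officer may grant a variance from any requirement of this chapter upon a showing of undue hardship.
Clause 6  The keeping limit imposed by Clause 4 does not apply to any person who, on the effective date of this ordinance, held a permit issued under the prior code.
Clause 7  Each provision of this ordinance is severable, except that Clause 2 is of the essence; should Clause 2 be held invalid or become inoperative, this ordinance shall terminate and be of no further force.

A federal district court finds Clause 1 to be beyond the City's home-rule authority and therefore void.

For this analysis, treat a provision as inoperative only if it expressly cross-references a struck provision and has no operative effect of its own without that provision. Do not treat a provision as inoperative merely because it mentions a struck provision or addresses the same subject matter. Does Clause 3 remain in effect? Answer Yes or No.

No

Clause 1 is struck. Clause 3 merely fixes the exemption procedure for Clause 1; with Clause 1 gone it has nothing to operate on and falls away. Clause 7 makes Clause 2 an essential term, but Clause 2 is unaffected, so the severability proviso in Clause 7 preserves the remaining provisions. Clause 2, Clause 4, Clause 5, Clause 6, and Clause 7 remain in effect. Clause 3 is among the inoperative provisions, so the answer is no.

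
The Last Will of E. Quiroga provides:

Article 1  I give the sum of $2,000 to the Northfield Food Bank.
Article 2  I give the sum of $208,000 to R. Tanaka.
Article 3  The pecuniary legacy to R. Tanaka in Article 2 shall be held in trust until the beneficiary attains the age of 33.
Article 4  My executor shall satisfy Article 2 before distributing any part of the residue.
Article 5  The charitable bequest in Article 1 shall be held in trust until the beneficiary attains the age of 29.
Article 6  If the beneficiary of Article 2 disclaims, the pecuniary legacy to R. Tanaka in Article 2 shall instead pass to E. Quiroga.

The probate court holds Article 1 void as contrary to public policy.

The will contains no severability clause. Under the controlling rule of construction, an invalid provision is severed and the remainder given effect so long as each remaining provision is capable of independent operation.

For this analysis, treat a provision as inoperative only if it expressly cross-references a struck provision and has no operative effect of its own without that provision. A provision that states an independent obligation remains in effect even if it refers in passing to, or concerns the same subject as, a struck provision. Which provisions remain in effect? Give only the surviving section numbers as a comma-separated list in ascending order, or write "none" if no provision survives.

2, 3, 4, 6

Article 1 is struck. Article 5 operates only by reference to Article 1, so it falls with Article 1. Under the stated default rule, only provisions that cannot operate independently fall away; the rest are enforced. That leaves Article 2, Article 3, Article 4, and Article 6 in effect.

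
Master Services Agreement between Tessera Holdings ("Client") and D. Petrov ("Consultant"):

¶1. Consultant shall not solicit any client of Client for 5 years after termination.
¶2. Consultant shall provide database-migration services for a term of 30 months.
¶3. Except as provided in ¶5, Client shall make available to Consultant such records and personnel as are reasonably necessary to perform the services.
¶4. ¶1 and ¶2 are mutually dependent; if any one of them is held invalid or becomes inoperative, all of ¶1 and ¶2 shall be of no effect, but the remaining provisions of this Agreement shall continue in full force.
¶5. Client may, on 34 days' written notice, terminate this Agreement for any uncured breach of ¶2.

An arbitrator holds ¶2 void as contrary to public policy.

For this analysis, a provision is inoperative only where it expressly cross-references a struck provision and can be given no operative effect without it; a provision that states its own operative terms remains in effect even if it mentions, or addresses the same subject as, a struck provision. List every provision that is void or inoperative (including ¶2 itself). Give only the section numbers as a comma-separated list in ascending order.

¶2 is struck. ¶5 has no operative effect of its own apart from ¶2 and is therefore inoperative. Although ¶3 refers to ¶5, its operative terms do not depend on ¶5, so it remains in effect. ¶4 declares ¶1 and ¶2 mutually dependent; since one of them has fallen, all of them are of no effect. That brings down ¶1 as well. The remainder continues in force under ¶4. That leaves ¶3 and ¶4 in effect.

1, 2, 5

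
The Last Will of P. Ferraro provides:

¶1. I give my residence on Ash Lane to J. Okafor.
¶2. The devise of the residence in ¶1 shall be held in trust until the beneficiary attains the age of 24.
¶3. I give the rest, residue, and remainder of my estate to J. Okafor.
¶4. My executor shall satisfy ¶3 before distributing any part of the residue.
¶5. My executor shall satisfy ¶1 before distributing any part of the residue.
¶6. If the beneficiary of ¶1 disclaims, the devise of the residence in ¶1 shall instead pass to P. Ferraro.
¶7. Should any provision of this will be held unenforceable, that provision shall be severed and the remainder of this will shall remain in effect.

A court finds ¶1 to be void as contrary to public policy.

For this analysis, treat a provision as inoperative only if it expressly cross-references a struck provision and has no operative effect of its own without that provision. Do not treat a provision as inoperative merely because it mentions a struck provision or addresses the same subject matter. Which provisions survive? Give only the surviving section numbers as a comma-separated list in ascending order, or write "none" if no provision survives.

¶1 is struck. ¶2 has no operative effect of its own apart from ¶1 and is therefore inoperative. ¶5 merely fixes the priority direction for ¶1; with ¶1 gone it has nothing to operate on and falls away. ¶6 has no operative effect of its own apart from ¶1 and is therefore inoperative. ¶7 is a severability clause and preserves every provision that can still be given independent effect. ¶3, ¶4, and ¶7 remain in effect.

3, 4, 7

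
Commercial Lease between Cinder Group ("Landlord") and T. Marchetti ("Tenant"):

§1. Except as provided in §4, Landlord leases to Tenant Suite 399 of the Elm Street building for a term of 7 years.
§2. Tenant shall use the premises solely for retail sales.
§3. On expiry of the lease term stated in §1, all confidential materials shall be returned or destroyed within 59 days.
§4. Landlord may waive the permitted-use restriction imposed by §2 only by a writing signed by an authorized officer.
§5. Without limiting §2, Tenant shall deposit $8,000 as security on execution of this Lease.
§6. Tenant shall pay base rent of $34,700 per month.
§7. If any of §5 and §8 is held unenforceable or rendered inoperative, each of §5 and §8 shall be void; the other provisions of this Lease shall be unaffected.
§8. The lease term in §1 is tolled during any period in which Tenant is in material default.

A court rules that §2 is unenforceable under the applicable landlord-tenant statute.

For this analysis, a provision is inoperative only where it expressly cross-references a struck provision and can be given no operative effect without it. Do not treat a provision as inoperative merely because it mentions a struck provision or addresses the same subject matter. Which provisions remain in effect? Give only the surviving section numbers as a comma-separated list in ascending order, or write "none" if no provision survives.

§2 is struck. §4 has no operative effect of its own apart from §2 and is therefore inoperative. Although §1 refers to §4, its operative terms do not depend on §4, so it remains in effect. Although §5 refers to §2, its operative terms do not depend on §2, so it remains in effect. §7 ties §5 and §8 together, but none of those is affected here; the remaining provisions continue in force under §7. §1, §3, §5, §6, §7, and §8 remain in effect.

1, 3, 5, 6, 7, 8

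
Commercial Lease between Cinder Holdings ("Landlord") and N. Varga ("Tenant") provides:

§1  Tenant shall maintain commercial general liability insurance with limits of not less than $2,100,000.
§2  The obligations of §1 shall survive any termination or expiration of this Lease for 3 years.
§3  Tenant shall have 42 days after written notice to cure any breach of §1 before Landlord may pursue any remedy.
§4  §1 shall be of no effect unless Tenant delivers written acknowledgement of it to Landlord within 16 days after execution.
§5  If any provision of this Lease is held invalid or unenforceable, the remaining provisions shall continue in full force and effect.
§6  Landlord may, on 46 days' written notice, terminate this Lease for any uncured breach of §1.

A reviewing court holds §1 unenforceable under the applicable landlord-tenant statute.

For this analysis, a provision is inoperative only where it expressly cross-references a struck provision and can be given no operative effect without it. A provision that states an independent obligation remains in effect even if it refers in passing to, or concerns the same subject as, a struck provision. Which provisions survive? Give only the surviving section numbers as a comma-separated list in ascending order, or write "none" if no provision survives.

§1 is struck. §2 has no operative effect of its own apart from §1 and is therefore inoperative. §3 merely fixes the cure period for breach of §1; with §1 gone it has nothing to operate on and falls away. §4 has no operative effect of its own apart from §1 and is therefore inoperative. §6 has no operative effect of its own apart from §1 and is therefore inoperative. §5 is a severability clause and preserves every provision that can still be given independent effect. Only §5 remains in effect.

5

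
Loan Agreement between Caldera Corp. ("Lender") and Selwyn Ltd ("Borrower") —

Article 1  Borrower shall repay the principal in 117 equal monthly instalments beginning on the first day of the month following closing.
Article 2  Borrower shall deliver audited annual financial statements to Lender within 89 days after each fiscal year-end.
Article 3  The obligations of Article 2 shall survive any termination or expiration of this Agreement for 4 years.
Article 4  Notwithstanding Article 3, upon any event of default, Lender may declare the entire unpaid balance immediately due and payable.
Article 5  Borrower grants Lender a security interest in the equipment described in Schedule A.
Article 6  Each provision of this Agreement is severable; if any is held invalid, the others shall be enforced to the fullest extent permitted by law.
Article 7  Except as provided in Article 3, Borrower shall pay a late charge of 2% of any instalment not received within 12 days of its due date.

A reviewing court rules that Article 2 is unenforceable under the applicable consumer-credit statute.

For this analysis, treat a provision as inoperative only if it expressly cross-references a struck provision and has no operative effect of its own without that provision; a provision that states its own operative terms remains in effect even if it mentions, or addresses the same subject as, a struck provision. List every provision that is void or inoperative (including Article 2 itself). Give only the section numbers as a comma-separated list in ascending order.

2, 3

Article 2 is struck. Article 3 merely fixes the survival period for Article 2; with Article 2 gone it has nothing to operate on and falls away. Article 7 mentions Article 3 but its own obligation stands independently of Article 3, so Article 7 is not affected. Although Article 4 refers to Article 3, its operative terms do not depend on Article 3, so it remains in effect. Under the severability clause in Article 6, the remaining provisions continue in force. The provisions still in force are Article 1, Article 4, Article 5, Article 6, and Article 7.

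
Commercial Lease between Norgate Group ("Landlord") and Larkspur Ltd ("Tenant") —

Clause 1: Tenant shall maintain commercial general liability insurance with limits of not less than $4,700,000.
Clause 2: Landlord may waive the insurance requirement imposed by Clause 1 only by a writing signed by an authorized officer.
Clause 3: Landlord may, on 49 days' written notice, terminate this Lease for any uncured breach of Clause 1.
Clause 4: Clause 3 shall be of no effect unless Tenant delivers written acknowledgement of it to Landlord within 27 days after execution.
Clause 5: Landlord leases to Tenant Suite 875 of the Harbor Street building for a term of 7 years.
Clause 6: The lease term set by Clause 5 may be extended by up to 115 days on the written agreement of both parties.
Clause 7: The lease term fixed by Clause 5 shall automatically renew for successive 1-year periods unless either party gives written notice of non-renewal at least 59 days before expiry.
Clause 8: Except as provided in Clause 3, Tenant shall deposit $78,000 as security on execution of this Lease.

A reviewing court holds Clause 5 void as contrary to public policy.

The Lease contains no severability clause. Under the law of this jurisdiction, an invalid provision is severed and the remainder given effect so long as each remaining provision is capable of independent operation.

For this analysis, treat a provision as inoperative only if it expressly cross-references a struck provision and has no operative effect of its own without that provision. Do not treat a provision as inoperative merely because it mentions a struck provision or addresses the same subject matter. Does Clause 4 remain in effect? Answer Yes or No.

Yes

Clause 5 is struck. Clause 6 operates only by reference to Clause 5, so it falls with Clause 5. The whole of Clause 7 is the renewal of the lease term, defined by reference to Clause 5, so Clause 7 cannot stand once Clause 5 is removed. Under the stated default rule, only provisions that cannot operate independently fall away; the rest are enforced. The provisions still in force are Clause 1, Clause 2, Clause 3, Clause 4, and Clause 8. Clause 4 is among the surviving provisions, so the answer is yes.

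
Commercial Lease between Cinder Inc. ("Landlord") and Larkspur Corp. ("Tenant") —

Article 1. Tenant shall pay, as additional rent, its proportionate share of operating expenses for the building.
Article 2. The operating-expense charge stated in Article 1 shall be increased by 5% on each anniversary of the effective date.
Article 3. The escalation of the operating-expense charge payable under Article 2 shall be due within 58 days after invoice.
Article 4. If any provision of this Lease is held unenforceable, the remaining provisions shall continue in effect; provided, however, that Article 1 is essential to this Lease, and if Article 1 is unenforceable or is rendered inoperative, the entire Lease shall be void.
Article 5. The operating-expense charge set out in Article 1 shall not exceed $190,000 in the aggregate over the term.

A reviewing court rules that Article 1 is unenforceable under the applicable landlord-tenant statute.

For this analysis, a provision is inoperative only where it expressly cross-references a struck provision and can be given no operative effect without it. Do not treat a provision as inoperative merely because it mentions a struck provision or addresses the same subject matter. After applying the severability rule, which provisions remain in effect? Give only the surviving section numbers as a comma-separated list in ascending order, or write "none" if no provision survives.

Article 1 is struck. Article 2 operates only by reference to Article 1, so it falls with Article 1. Article 5 operates only by reference to Article 1, so it falls with Article 1. The whole of Article 3 is the payment deadline for the escalation of the operating-expense charge, defined by reference to Article 2, so Article 3 cannot stand once Article 2 is removed. Article 4 makes Article 1 an essential term, and Article 1 is the provision held invalid; under Article 4, the entire Lease is therefore void. No provision of the Lease survives.

none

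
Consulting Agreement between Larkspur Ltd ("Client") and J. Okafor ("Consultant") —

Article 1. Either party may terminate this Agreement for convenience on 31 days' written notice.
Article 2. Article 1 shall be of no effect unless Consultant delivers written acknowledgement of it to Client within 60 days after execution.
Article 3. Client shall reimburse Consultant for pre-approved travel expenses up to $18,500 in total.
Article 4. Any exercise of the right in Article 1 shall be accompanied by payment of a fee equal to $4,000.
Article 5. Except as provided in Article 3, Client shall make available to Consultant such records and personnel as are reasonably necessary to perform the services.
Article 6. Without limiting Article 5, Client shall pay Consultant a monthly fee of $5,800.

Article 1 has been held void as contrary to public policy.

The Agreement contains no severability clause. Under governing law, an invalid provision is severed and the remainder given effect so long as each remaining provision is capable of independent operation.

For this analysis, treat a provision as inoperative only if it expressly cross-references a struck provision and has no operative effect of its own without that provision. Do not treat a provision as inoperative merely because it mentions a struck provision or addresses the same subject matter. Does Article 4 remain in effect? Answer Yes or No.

Article 1 is struck. Article 2 merely fixes the acknowledgement condition for Article 1; with Article 1 gone it has nothing to operate on and falls away. The only function of Article 4 is the exercise fee for Article 1, so it cannot stand once Article 1 is removed. Under the stated default rule, only provisions that cannot operate independently fall away; the rest are enforced. That leaves Article 3, Article 5, and Article 6 in effect. Article 4 is among the inoperative provisions, so the answer is no.

No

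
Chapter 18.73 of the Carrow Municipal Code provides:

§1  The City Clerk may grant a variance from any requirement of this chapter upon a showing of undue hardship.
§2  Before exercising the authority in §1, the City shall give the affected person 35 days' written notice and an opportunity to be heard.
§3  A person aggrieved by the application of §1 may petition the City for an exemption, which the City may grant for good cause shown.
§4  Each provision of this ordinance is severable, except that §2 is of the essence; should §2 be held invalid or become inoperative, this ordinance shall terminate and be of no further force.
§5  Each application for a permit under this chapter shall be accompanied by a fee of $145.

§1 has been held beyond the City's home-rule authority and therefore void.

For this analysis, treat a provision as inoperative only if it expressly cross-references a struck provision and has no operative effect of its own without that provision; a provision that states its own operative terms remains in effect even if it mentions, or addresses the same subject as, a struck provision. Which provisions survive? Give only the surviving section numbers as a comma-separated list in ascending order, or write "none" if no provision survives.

none

§1 is struck. §2 has no operative effect of its own apart from §1 and is therefore inoperative. §3 merely fixes the exemption procedure for §1; with §1 gone it has nothing to operate on and falls away. §4 makes §2 an essential term, and §2 has been rendered inoperative by the cascade; under §4, the entire ordinance is therefore void. No provision of the ordinance survives.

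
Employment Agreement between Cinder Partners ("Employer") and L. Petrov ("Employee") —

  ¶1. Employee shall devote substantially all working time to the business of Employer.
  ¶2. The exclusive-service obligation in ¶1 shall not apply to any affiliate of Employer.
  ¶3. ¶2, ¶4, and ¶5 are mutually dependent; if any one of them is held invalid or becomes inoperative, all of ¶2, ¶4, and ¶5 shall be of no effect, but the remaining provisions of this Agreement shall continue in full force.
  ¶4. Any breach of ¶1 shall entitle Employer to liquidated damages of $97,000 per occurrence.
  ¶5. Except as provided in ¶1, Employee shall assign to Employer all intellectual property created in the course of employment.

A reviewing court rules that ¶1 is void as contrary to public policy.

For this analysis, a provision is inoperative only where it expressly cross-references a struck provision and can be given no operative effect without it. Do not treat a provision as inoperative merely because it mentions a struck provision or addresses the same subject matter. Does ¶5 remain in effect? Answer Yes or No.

No

¶1 is struck. The whole of ¶2 is the carve-out from the exclusive-service obligation, defined by reference to ¶1, so ¶2 cannot stand once ¶1 is removed. ¶4 does nothing except set the liquidated-damages amount by reference to ¶1; with ¶1 gone it has no independent effect and is inoperative. ¶3 declares ¶2, ¶4, and ¶5 mutually dependent; since one of them has fallen, all of them are of no effect. That brings down ¶5 as well. The remainder continues in force under ¶3. Only ¶3 remains in effect. ¶5 is among the inoperative provisions, so the answer is no.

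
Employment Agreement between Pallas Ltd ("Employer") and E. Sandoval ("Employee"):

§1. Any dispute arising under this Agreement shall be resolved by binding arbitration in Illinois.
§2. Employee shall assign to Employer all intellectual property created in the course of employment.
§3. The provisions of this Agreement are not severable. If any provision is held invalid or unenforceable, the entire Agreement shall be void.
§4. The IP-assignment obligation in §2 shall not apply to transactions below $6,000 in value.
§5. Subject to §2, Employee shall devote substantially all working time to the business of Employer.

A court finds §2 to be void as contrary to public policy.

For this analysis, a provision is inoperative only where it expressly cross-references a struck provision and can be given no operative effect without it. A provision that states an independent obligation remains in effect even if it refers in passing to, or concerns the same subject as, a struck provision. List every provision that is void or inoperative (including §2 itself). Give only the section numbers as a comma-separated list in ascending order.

§2 is struck. §4 has no operative effect of its own apart from §2 and is therefore inoperative. §3 provides that the Agreement is not severable, so the invalidity of any one provision voids the entire Agreement. No provision of the Agreement survives.

1, 2, 3, 4, 5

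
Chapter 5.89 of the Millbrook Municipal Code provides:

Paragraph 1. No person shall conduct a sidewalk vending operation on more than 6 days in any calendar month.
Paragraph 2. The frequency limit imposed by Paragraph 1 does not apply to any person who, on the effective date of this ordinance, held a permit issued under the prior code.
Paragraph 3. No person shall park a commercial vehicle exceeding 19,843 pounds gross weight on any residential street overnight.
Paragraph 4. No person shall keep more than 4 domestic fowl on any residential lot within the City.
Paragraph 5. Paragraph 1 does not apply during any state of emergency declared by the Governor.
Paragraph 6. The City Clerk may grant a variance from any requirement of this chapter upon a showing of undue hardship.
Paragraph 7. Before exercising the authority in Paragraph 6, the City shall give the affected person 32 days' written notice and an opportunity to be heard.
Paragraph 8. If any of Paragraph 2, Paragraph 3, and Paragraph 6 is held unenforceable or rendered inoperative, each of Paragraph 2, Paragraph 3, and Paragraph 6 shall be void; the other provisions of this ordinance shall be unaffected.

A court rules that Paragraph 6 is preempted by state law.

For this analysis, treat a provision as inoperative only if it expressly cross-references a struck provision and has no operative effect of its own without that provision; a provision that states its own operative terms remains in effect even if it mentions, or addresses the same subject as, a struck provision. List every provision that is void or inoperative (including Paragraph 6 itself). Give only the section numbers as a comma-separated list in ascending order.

2, 3, 6, 7

Paragraph 6 is struck. The only function of Paragraph 7 is the notice-and-hearing requirement for Paragraph 6, so it cannot stand once Paragraph 6 is removed. Paragraph 8 declares Paragraph 2, Paragraph 3, and Paragraph 6 mutually dependent; since one of them has fallen, all of them are of no effect. That brings down Paragraph 2 and Paragraph 3 as well. The remainder continues in force under Paragraph 8. Paragraph 1, Paragraph 4, Paragraph 5, and Paragraph 8 remain in effect.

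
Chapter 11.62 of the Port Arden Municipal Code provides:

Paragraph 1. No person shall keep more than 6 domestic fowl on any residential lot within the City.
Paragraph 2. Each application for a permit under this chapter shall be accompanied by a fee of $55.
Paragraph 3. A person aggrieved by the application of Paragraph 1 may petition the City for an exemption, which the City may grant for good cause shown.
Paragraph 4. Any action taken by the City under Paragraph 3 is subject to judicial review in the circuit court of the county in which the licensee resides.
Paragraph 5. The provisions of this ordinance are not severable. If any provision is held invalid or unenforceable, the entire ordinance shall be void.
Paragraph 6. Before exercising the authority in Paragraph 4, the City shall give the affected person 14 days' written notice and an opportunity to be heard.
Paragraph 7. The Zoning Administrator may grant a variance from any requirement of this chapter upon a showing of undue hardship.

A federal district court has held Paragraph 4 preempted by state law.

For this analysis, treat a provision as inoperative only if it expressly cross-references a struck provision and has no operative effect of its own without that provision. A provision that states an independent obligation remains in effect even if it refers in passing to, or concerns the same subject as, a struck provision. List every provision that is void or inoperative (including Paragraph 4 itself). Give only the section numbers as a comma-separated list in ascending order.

1, 2, 3, 4, 5, 6, 7

Paragraph 4 is struck. Paragraph 6 operates only by reference to Paragraph 4, so it falls with Paragraph 4. Paragraph 5 provides that the ordinance is not severable, so the invalidity of any one provision voids the entire ordinance. No provision of the ordinance survives.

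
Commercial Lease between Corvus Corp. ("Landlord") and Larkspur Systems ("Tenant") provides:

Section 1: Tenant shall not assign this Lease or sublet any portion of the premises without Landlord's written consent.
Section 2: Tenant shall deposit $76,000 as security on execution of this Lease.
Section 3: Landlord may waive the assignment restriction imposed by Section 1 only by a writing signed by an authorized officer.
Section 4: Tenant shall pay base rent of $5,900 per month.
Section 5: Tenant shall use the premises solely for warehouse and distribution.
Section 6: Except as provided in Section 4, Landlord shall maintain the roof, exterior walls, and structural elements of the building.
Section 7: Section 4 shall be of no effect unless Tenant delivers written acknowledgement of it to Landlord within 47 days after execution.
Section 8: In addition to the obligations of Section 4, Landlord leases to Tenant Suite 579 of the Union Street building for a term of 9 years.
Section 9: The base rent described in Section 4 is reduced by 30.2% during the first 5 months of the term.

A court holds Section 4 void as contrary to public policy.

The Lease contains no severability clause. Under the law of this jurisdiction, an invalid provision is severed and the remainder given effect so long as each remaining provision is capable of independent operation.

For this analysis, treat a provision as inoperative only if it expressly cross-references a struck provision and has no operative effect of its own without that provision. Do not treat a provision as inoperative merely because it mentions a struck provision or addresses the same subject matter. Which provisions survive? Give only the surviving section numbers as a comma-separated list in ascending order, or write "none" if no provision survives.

1, 2, 3, 5, 6, 8

Section 4 is struck. Section 7 merely fixes the acknowledgement condition for Section 4; with Section 4 gone it has nothing to operate on and falls away. Section 9 does nothing except set the introductory reduction to the base rent by reference to Section 4; with Section 4 gone it has no independent effect and is inoperative. Although Section 6 refers to Section 4, its operative terms do not depend on Section 4, so it remains in effect. Section 8 mentions Section 4 but its own obligation stands independently of Section 4, so Section 8 is not affected. Under the stated default rule, only provisions that cannot operate independently fall away; the rest are enforced. That leaves Section 1, Section 2, Section 3, Section 5, Section 6, and Section 8 in effect.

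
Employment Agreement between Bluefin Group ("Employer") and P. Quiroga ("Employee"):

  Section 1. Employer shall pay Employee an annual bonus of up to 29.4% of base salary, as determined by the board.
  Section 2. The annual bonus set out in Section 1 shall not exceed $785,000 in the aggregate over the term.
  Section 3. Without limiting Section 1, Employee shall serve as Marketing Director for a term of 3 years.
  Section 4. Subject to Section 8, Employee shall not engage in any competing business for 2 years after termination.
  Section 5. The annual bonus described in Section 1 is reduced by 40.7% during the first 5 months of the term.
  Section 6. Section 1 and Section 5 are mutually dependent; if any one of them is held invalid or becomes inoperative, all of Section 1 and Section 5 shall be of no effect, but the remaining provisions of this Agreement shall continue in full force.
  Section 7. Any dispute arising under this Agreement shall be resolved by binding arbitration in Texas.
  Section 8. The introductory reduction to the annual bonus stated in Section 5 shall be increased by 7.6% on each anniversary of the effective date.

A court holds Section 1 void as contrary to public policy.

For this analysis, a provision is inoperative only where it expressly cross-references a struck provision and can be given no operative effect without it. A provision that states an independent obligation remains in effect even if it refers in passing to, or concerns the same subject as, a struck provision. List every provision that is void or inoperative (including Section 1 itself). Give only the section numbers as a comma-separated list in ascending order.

Section 1 is struck. Section 2 has no operative effect of its own apart from Section 1 and is therefore inoperative. Section 5 has no operative effect of its own apart from Section 1 and is therefore inoperative. The whole of Section 8 is the escalation of the introductory reduction to the annual bonus, defined by reference to Section 5, so Section 8 cannot stand once Section 5 is removed. Although Section 4 refers to Section 8, its operative terms do not depend on Section 8, so it remains in effect. Section 3 mentions Section 1 but its own obligation stands independently of Section 1, so Section 3 is not affected. Section 6 declares Section 1 and Section 5 mutually dependent; since one of them has fallen, all of them are of no effect. The remainder continues in force under Section 6. The provisions still in force are Section 3, Section 4, Section 6, and Section 7.

1, 2, 5, 8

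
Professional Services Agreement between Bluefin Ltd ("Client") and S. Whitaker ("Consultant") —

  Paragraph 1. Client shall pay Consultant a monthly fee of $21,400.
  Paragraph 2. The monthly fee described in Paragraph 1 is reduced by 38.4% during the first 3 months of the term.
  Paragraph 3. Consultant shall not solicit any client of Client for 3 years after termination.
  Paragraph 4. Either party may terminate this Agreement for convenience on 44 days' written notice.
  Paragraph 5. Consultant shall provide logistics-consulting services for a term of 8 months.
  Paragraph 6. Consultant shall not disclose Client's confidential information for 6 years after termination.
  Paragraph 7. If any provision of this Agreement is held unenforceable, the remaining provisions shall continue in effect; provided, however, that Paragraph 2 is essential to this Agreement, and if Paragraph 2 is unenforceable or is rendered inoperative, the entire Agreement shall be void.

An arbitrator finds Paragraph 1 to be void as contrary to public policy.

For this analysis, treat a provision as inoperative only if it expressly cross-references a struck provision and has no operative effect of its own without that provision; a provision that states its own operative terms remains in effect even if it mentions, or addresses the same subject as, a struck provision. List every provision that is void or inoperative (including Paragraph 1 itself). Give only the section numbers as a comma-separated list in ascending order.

Paragraph 1 is struck. Paragraph 2 operates only by reference to Paragraph 1, so it falls with Paragraph 1. Paragraph 7 makes Paragraph 2 an essential term, and Paragraph 2 has been rendered inoperative by the cascade; under Paragraph 7, the entire Agreement is therefore void. No provision of the Agreement survives.

1, 2, 3, 4, 5, 6, 7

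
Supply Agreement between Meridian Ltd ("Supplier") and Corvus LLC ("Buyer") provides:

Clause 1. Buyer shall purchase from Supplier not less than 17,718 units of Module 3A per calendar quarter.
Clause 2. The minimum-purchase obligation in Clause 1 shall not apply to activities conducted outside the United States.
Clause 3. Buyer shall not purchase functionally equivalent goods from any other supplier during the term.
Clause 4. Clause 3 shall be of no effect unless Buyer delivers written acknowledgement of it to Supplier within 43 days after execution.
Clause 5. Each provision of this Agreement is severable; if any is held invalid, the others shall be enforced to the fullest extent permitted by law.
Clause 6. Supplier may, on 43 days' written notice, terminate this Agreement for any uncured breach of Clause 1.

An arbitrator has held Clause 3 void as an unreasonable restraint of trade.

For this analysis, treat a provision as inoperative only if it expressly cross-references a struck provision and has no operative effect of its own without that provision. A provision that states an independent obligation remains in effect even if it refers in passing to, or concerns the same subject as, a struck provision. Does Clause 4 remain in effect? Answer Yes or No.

Clause 3 is struck. Clause 4 merely fixes the acknowledgement condition for Clause 3; with Clause 3 gone it has nothing to operate on and falls away. Clause 5 is a severability clause and preserves every provision that can still be given independent effect. The provisions still in force are Clause 1, Clause 2, Clause 5, and Clause 6. Clause 4 is among the inoperative provisions, so the answer is no.

No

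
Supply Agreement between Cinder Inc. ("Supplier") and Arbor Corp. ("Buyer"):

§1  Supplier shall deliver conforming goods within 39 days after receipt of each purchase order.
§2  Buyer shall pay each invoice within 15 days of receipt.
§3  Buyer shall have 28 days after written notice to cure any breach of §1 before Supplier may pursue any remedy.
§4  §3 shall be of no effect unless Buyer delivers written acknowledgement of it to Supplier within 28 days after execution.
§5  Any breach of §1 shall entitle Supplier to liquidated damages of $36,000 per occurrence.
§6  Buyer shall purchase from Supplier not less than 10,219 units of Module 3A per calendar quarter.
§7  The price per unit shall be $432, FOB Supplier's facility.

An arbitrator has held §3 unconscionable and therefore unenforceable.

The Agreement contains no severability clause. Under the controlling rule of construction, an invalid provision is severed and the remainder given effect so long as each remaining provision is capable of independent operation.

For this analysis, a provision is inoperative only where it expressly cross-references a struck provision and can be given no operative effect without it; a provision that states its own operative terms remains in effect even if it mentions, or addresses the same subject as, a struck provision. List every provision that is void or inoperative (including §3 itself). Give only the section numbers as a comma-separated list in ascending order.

3, 4

§3 is struck. §4 operates only by reference to §3, so it falls with §3. With no severability clause, the stated default rule severs what cannot stand and enforces each remaining provision that can operate on its own. That leaves §1, §2, §5, §6, and §7 in effect.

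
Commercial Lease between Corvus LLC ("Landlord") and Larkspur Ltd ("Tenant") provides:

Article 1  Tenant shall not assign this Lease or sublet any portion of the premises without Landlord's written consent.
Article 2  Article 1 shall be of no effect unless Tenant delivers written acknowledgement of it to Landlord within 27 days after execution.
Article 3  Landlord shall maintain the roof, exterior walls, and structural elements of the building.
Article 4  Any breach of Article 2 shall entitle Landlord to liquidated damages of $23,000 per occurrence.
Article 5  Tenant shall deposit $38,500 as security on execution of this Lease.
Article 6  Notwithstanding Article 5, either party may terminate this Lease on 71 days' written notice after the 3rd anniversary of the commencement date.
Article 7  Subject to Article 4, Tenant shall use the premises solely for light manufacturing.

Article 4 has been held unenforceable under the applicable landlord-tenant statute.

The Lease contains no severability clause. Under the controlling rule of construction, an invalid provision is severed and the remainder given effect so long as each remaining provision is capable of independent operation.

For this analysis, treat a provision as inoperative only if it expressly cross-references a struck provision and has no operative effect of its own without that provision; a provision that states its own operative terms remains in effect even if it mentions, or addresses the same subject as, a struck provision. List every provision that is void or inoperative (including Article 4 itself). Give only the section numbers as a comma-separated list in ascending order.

4

Article 4 is struck. Article 7 mentions Article 4 but its own obligation stands independently of Article 4, so Article 7 is not affected. Nothing else in the Lease is defined by reference to Article 4. With no severability clause, the stated default rule severs what cannot stand and enforces each remaining provision that can operate on its own. Article 1, Article 2, Article 3, Article 5, Article 6, and Article 7 remain in effect.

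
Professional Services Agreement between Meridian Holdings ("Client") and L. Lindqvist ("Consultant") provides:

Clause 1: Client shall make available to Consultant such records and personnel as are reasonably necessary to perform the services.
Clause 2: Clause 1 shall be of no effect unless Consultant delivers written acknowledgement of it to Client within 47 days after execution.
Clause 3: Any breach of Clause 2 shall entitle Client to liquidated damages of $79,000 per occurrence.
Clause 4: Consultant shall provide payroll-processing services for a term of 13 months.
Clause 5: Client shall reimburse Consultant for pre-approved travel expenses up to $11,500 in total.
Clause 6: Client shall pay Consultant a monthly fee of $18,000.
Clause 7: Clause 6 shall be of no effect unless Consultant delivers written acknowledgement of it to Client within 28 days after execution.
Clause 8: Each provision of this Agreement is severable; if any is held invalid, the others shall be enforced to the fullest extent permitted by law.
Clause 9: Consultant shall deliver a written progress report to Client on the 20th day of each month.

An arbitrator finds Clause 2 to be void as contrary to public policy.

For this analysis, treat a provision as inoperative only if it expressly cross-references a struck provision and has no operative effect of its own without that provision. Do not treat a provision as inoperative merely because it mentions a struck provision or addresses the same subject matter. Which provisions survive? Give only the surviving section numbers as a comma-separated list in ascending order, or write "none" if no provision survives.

1, 4, 5, 6, 7, 8, 9

Clause 2 is struck. Clause 3 has no operative effect of its own apart from Clause 2 and is therefore inoperative. Clause 8 is a severability clause and preserves every provision that can still be given independent effect. Clause 1, Clause 4, Clause 5, Clause 6, Clause 7, Clause 8, and Clause 9 remain in effect.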